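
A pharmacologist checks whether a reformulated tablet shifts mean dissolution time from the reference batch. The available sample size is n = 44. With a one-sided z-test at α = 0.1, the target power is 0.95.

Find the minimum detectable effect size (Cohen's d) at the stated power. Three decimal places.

d ≈ 0.441

Need Φ(δ − 1.282) = 0.95, so δ = 1.282 + 1.645 = 2.926.
δ = d·√n ⇒ d = δ/√n = 2.926/√44 = 0.4412.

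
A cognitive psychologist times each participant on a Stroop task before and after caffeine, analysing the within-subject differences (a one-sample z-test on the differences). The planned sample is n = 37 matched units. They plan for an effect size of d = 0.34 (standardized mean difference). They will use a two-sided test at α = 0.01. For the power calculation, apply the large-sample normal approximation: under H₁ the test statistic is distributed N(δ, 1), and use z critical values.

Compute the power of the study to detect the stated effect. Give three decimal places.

Noncentrality parameter: δ = d·√n = 0.34 × √37 = 2.0681
Two-sided α = 0.01 → critical value z_{0.005} = 2.576.
Power = Φ(δ − 2.576) + Φ(−δ − 2.576) = Φ(-0.508) + Φ(-4.644) = 0.3058 + 0.0000 = 0.3058.

Power ≈ 0.306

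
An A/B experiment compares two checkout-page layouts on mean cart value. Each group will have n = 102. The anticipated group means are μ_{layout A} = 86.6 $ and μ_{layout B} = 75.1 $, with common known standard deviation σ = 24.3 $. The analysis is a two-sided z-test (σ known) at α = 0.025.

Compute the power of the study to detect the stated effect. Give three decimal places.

Power ≈ 0.872

Standardized effect: d = |μ_{layout A} − μ_{layout B}| / σ = |86.6 − 75.1| / 24.3 = 0.4733
Noncentrality parameter: δ = d·√(n/2) = 0.4733 × √(102/2) = 3.3797
Two-sided α = 0.025 → critical value z_{0.0125} = 2.241.
Power = Φ(δ − 2.241) + Φ(−δ − 2.241) = Φ(1.138) + Φ(-5.621) = 0.8725 + 0.0000 = 0.8725.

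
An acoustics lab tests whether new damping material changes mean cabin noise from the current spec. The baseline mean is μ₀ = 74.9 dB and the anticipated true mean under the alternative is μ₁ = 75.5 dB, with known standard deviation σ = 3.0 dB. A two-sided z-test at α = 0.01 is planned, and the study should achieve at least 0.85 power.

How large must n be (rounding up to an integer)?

n = 327

Standardized effect: d = |μ₁ − μ₀| / σ = |75.5 − 74.9| / 3.0 = 0.2000
For power 0.85 need Φ(δ − z_{0.005}) = 0.85, so δ = z_{0.005} + z_{0.15} = 2.576 + 1.036 = 3.612.
(Ignoring the negligible lower-tail rejection probability gives the usual closed-form inversion.)
δ = d·√n ⇒ n = (δ/d)² = (3.612 / 0.2000)² = 326.21.
Rounding up, n = 327.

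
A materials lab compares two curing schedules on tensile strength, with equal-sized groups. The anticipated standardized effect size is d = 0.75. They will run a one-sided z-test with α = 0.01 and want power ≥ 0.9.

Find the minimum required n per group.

n = 47 per group

For power 0.9 need Φ(δ − z_{0.01}) = 0.9, so δ = z_{0.01} + z_{0.10} = 2.326 + 1.282 = 3.608.
δ = d·√(n/2) ⇒ n = 2(δ/d)² = 2 × (3.608 / 0.75)² = 46.28.
Rounding up, n = 47 per group.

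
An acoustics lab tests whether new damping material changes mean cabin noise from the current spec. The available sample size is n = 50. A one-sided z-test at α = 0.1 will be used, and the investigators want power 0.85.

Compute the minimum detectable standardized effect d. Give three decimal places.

d ≈ 0.328

Required noncentrality: δ = z_{0.1} + z_{0.15} = 1.282 + 1.036 = 2.318.
δ = d·√n ⇒ d = δ/√n = 2.318/√50 = 0.3278.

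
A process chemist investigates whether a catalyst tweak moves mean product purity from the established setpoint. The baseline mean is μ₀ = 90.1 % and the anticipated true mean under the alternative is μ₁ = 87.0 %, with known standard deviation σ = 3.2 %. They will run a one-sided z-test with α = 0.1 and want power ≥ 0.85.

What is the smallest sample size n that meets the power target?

Standardized effect: d = |μ₁ − μ₀| / σ = |87.0 − 90.1| / 3.2 = 0.9688
Set Φ(δ − 1.282) = 0.85; then δ − 1.282 = Φ⁻¹(0.85) = 1.036, giving δ = 2.318.
δ = d·√n ⇒ n = (δ/d)² = (2.318 / 0.9688)² = 5.73.
Round up to the next whole unit.

n = 6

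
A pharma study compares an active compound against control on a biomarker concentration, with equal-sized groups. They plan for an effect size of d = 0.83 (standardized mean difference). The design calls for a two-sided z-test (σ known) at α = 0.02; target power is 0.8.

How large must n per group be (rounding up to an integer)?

n = 30 per group

For power 0.8 need Φ(δ − z_{0.01}) = 0.8, so δ = z_{0.01} + z_{0.20} = 2.326 + 0.842 = 3.168.
(The Φ(−δ − z_{α/2}) term is vanishingly small for δ > 0 and is dropped in the standard sample-size formula.)
δ = d·√(n/2) ⇒ n = 2(δ/d)² = 2 × (3.168 / 0.83)² = 29.14.
Round up to the next whole unit.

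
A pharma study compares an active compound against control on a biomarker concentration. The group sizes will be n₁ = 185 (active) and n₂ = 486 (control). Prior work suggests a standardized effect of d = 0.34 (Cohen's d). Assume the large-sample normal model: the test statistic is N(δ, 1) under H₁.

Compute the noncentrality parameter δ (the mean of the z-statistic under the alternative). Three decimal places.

δ ≈ 3.936

δ = d / √(1/n₁ + 1/n₂) = 0.34 / √(1/185 + 1/486) = 3.9357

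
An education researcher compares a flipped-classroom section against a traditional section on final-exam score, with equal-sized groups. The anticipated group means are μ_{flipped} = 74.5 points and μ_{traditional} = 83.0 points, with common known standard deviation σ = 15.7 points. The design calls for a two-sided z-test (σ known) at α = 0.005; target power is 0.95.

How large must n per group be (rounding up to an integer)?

n = 136 per group

Standardized effect: d = |μ_{flipped} − μ_{traditional}| / σ = |74.5 − 83.0| / 15.7 = 0.5414
Set Φ(δ − 2.807) = 0.95; then δ − 2.807 = Φ⁻¹(0.95) = 1.645, giving δ = 4.452.
(Ignoring the negligible lower-tail rejection probability gives the usual closed-form inversion.)
δ = d·√(n/2) ⇒ n = 2(δ/d)² = 2 × (4.452 / 0.5414)² = 135.23.
Round up to the next whole unit.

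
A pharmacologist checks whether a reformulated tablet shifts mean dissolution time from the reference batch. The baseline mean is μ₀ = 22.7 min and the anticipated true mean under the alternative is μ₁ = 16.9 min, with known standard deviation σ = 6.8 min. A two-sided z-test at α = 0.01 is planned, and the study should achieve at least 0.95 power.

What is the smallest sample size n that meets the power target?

Standardized effect: d = |μ₁ − μ₀| / σ = |16.9 − 22.7| / 6.8 = 0.8529
Set Φ(δ − 2.576) = 0.95; then δ − 2.576 = Φ⁻¹(0.95) = 1.645, giving δ = 4.221.
(The Φ(−δ − z_{α/2}) term is vanishingly small for δ > 0 and is dropped in the standard sample-size formula.)
δ = d·√n ⇒ n = (δ/d)² = (4.221 / 0.8529)² = 24.49.
Round up to the next whole unit.

n = 25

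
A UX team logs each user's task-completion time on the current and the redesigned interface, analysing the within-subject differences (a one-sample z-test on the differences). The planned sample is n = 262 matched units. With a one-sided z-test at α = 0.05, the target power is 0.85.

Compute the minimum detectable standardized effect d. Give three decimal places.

d ≈ 0.166

Need Φ(δ − 1.645) = 0.85, so δ = 1.645 + 1.036 = 2.681.
δ = d·√n ⇒ d = δ/√n = 2.681/√262 = 0.1657.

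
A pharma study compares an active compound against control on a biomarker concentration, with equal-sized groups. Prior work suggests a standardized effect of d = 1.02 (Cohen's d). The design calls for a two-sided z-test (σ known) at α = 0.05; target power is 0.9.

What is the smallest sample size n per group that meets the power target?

For power 0.9 need Φ(δ − z_{0.025}) = 0.9, so δ = z_{0.025} + z_{0.10} = 1.960 + 1.282 = 3.242.
(The Φ(−δ − z_{α/2}) term is vanishingly small for δ > 0 and is dropped in the standard sample-size formula.)
δ = d·√(n/2) ⇒ n = 2(δ/d)² = 2 × (3.242 / 1.02)² = 20.20.
Round up to the next whole unit.

n = 21 per group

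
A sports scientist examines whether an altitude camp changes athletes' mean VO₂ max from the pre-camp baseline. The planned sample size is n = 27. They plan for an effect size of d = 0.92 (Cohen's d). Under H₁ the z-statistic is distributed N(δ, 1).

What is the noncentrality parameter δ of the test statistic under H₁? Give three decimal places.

δ = d·√n = 0.92 × √27 = 4.7805

δ ≈ 4.780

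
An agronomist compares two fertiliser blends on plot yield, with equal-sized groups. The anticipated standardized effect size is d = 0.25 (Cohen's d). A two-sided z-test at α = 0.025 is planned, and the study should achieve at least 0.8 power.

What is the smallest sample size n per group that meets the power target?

Set Φ(δ − 2.241) = 0.8; then δ − 2.241 = Φ⁻¹(0.8) = 0.842, giving δ = 3.083.
(Ignoring the negligible lower-tail rejection probability gives the usual closed-form inversion.)
δ = d·√(n/2) ⇒ n = 2(δ/d)² = 2 × (3.083 / 0.25)² = 304.16.
Round up to the next whole unit.

n = 305 per group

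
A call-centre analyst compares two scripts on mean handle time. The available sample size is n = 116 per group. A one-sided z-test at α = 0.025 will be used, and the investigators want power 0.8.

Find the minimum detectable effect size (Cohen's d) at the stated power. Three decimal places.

Required noncentrality: δ = z_{0.025} + z_{0.20} = 1.960 + 0.842 = 2.802.
δ = d·√(n/2) ⇒ d = δ/√(n/2) = 2.802/√(116/2) = 0.3679.

d ≈ 0.368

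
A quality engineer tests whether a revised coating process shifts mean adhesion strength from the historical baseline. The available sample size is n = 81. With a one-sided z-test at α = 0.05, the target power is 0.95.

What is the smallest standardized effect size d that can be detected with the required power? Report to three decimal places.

Need Φ(δ − 1.645) = 0.95, so δ = 1.645 + 1.645 = 3.290.
δ = d·√n ⇒ d = δ/√n = 3.290/√81 = 0.3655.

d ≈ 0.366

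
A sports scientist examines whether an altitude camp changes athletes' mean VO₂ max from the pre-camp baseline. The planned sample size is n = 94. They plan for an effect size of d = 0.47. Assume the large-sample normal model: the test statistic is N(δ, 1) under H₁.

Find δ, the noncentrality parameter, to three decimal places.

δ = d·√n = 0.47 × √94 = 4.5568

δ ≈ 4.557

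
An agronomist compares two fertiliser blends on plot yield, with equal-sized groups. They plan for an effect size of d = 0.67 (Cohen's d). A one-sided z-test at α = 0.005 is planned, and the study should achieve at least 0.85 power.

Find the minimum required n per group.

For power 0.85 need Φ(δ − z_{0.005}) = 0.85, so δ = z_{0.005} + z_{0.15} = 2.576 + 1.036 = 3.612.
δ = d·√(n/2) ⇒ n = 2(δ/d)² = 2 × (3.612 / 0.67)² = 58.14.
Round up to the next whole unit.

n = 59 per group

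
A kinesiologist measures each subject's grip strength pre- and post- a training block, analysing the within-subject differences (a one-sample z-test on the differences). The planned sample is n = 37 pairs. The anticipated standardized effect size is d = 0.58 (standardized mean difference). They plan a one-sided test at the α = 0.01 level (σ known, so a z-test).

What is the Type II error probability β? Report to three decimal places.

Noncentrality parameter: λ = d·√n = 0.58 × √37 = 3.5280
Critical value for a one-sided test at α = 0.01: z_α = 2.326.
Power = Φ(λ − 2.326) = Φ(1.202) = 0.8853.
Type II error: β = 1 − power = 1 − 0.8853 = 0.1147.

β ≈ 0.115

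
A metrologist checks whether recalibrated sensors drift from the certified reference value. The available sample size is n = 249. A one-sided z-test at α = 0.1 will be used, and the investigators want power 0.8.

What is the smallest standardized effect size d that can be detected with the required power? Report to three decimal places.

Need Φ(δ − 1.282) = 0.8, so δ = 1.282 + 0.842 = 2.123.
δ = d·√n ⇒ d = δ/√n = 2.123/√249 = 0.1346.

d ≈ 0.135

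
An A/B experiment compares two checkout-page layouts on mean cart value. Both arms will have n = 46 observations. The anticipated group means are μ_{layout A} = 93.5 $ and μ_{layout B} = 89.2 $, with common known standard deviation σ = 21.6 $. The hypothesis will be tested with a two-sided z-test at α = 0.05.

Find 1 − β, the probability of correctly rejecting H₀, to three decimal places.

Power ≈ 0.159

Standardized effect: d = |μ_{layout A} − μ_{layout B}| / σ = |93.5 − 89.2| / 21.6 = 0.1991
Noncentrality parameter: δ = d·√(n/2) = 0.1991 × √(46/2) = 0.9547
Critical value for a two-sided test at α = 0.05: z_{α/2} = 1.960.
Power = Φ(δ − 1.960) + Φ(−δ − 1.960) = Φ(-1.005) + Φ(-2.915) = 0.1574 + 0.0018 = 0.1592.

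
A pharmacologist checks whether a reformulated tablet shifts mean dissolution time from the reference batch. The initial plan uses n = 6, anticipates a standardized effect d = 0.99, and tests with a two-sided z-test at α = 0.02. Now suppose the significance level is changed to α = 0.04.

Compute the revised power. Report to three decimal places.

δ = d·√n = 0.99 × √6 = 2.4250 (unchanged). New critical value: z_{0.02} = 2.054.
Revised power = Φ(δ − 2.054) + Φ(−δ − 2.054) = Φ(0.371) + Φ(-4.479) = 0.6448 + 0.0000 = 0.6448.

Power ≈ 0.645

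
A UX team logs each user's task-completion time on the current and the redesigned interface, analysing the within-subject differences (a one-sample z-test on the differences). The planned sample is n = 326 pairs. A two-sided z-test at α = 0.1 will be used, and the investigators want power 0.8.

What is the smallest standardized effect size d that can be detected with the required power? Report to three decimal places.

d ≈ 0.138

Need Φ(δ − 1.645) = 0.8, so δ = 1.645 + 0.842 = 2.486.
(Lower-tail contribution to power is negligible for δ > 0.)
δ = d·√n ⇒ d = δ/√n = 2.486/√326 = 0.1377.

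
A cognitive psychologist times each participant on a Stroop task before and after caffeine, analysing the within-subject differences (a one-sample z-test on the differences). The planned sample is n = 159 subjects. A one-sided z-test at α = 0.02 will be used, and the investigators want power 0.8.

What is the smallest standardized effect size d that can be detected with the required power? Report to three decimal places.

Need Φ(δ − 2.054) = 0.8, so δ = 2.054 + 0.842 = 2.895.
δ = d·√n ⇒ d = δ/√n = 2.895/√159 = 0.2296.

d ≈ 0.230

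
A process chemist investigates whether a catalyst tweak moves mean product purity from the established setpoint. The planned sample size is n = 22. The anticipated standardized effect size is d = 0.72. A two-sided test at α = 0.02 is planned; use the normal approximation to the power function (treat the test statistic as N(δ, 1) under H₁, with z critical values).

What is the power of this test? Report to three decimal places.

Noncentrality parameter: δ = d·√n = 0.72 × √22 = 3.3771
Two-sided α = 0.02 → critical value z_{0.01} = 2.326.
Power = Φ(δ − 2.326) + Φ(−δ − 2.326) = Φ(1.051) + Φ(-5.703) = 0.8533 + 0.0000 = 0.8533.

Power ≈ 0.853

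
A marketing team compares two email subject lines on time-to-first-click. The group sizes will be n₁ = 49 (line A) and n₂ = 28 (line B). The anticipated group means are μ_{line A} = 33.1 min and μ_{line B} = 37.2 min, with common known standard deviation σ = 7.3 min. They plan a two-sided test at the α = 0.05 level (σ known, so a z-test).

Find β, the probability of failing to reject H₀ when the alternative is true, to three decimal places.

β ≈ 0.341

Standardized effect: d = |μ_{line A} − μ_{line B}| / σ = |33.1 − 37.2| / 7.3 = 0.5616
Noncentrality parameter: δ = d / √(1/n₁ + 1/n₂) = 0.5616 / √(1/49 + 1/28) = 2.3708
Two-sided α = 0.05 → critical value z_{0.025} = 1.960.
Power = Φ(δ − 1.960) + Φ(−δ − 1.960) = Φ(0.411) + Φ(-4.331) = 0.6594 + 0.0000 = 0.6594.
Type II error: β = 1 − power = 1 − 0.6594 = 0.3406.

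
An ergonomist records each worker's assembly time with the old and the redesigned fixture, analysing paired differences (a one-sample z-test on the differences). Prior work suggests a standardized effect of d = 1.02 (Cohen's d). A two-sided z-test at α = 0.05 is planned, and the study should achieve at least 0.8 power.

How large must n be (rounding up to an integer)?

Set Φ(δ − 1.960) = 0.8; then δ − 1.960 = Φ⁻¹(0.8) = 0.842, giving δ = 2.802.
(The Φ(−δ − z_{α/2}) term is vanishingly small for δ > 0 and is dropped in the standard sample-size formula.)
δ = d·√n ⇒ n = (δ/d)² = (2.802 / 1.02)² = 7.54.
Round up to the next whole unit.

n = 8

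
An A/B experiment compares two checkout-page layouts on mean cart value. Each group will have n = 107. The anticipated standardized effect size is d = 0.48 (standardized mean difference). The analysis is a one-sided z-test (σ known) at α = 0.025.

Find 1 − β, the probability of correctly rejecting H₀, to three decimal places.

Noncentrality parameter: δ = d·√(n/2) = 0.48 × √(107/2) = 3.5109
Critical value for a one-sided test at α = 0.025: z_α = 1.960.
Power = P(Z > 1.960 − δ) = Φ(1.551) = 0.9395.

Power ≈ 0.940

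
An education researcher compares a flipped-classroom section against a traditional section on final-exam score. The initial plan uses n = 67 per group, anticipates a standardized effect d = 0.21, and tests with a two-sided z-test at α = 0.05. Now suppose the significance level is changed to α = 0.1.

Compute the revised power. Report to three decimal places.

Power ≈ 0.336

δ = d·√(n/2) = 0.21 × √(67/2) = 1.2155 (unchanged). New critical value: z_{0.05} = 1.645.
Revised power = Φ(δ − 1.645) + Φ(−δ − 1.645) = Φ(-0.429) + Φ(-2.860) = 0.3338 + 0.0021 = 0.3359.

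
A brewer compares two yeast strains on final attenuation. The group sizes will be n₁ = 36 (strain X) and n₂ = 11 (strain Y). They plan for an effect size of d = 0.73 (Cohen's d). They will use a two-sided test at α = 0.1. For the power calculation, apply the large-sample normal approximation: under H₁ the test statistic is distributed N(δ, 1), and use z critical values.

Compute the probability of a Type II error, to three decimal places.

Noncentrality parameter: δ = d / √(1/n₁ + 1/n₂) = 0.73 / √(1/36 + 1/11) = 2.1190
Critical value for a two-sided test at α = 0.1: z_{α/2} = 1.645.
Power = Φ(δ − 1.645) + Φ(−δ − 1.645) = Φ(0.474) + Φ(-3.764) = 0.6823 + 0.0001 = 0.6824.
Type II error: β = 1 − power = 1 − 0.6824 = 0.3176.

β ≈ 0.318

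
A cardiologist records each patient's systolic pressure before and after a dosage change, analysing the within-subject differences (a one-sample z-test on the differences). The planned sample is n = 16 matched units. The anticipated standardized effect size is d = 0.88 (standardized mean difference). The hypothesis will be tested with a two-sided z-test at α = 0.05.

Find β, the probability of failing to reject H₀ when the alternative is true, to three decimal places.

Noncentrality parameter: δ = d·√n = 0.88 × √16 = 3.5200
Two-sided α = 0.05 → critical value z_{0.025} = 1.960.
Power = Φ(δ − 1.960) + Φ(−δ − 1.960) = Φ(1.560) + Φ(-5.480) = 0.9406 + 0.0000 = 0.9406.
Type II error: β = 1 − power = 1 − 0.9406 = 0.0594.

β ≈ 0.059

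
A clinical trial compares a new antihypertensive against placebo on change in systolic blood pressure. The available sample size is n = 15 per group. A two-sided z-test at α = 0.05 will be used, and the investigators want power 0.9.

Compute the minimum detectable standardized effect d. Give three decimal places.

Need Φ(δ − 1.960) = 0.9, so δ = 1.960 + 1.282 = 3.242.
(Lower-tail contribution to power is negligible for δ > 0.)
δ = d·√(n/2) ⇒ d = δ/√(n/2) = 3.242/√(15/2) = 1.1836.

d ≈ 1.184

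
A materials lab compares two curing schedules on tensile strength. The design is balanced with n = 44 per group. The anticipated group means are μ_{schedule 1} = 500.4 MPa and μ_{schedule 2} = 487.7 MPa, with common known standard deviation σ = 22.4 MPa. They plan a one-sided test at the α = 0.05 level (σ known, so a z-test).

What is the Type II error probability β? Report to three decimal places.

Standardized effect: d = |μ_{schedule 1} − μ_{schedule 2}| / σ = |500.4 − 487.7| / 22.4 = 0.5670
Noncentrality parameter: δ = d·√(n/2) = 0.5670 × √(44/2) = 2.6593
One-sided α = 0.05 → critical value z_{0.05} = 1.645.
Power = Φ(δ − 1.645) = Φ(1.014) = 0.8448.
Type II error: β = 1 − power = 1 − 0.8448 = 0.1552.

β ≈ 0.155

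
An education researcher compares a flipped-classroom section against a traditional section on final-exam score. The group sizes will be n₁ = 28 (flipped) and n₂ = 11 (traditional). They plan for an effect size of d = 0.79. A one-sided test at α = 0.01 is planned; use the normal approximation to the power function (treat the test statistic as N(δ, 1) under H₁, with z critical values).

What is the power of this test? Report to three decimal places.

Power ≈ 0.458

Noncentrality parameter: δ = d / √(1/n₁ + 1/n₂) = 0.79 / √(1/28 + 1/11) = 2.2201
Critical value for a one-sided test at α = 0.01: z_α = 2.326.
Power = P(Z > 2.326 − δ) = Φ(-0.106) = 0.4577.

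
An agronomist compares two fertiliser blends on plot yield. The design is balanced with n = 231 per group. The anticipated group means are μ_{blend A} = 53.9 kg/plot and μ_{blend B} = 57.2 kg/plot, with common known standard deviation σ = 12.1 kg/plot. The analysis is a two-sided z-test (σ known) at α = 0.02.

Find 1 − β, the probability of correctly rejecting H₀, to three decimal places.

Power ≈ 0.727

Standardized effect: d = |μ_{blend A} − μ_{blend B}| / σ = |53.9 − 57.2| / 12.1 = 0.2727
Noncentrality parameter: δ = d·√(n/2) = 0.2727 × √(231/2) = 2.9310
Two-sided α = 0.02 → critical value z_{0.01} = 2.326.
Power = Φ(δ − 2.326) + Φ(−δ − 2.326) = Φ(0.605) + Φ(-5.257) = 0.7273 + 0.0000 = 0.7273.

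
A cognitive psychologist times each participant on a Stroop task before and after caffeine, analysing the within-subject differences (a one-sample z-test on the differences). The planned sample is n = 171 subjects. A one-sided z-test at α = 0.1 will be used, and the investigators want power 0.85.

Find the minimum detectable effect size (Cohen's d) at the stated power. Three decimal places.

d ≈ 0.177

Required noncentrality: δ = z_{0.1} + z_{0.15} = 1.282 + 1.036 = 2.318.
δ = d·√n ⇒ d = δ/√n = 2.318/√171 = 0.1773.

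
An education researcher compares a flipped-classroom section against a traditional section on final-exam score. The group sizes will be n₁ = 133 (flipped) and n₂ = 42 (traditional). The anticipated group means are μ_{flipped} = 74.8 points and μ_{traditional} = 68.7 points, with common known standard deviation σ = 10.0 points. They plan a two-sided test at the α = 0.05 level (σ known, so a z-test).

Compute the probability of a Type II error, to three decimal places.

Standardized effect: d = |μ_{flipped} − μ_{traditional}| / σ = |74.8 − 68.7| / 10.0 = 0.6100
Noncentrality parameter: δ = d / √(1/n₁ + 1/n₂) = 0.6100 / √(1/133 + 1/42) = 3.4464
Two-sided α = 0.05 → critical value z_{0.025} = 1.960.
Power = Φ(δ − 1.960) + Φ(−δ − 1.960) = Φ(1.486) + Φ(-5.406) = 0.9314 + 0.0000 = 0.9314.
Type II error: β = 1 − power = 1 − 0.9314 = 0.0686.

β ≈ 0.069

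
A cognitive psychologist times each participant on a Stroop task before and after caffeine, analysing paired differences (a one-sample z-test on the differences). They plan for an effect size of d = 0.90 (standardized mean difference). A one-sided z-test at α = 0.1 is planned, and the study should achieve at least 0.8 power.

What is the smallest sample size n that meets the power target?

n = 6

For power 0.8 need Φ(δ − z_{0.1}) = 0.8, so δ = z_{0.1} + z_{0.20} = 1.282 + 0.842 = 2.123.
δ = d·√n ⇒ n = (δ/d)² = (2.123 / 0.90)² = 5.57.
Round up to the next whole unit.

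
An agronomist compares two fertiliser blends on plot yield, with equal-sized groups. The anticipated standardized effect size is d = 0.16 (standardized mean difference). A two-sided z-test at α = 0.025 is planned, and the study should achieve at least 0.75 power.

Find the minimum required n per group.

For power 0.75 need Φ(δ − z_{0.0125}) = 0.75, so δ = z_{0.0125} + z_{0.25} = 2.241 + 0.674 = 2.916.
(For δ > 0 the lower-tail rejection region contributes negligibly to power, so the one-term inversion is standard.)
δ = d·√(n/2) ⇒ n = 2(δ/d)² = 2 × (2.916 / 0.16)² = 664.25.
Rounding up, n = 665 per group.

n = 665 per group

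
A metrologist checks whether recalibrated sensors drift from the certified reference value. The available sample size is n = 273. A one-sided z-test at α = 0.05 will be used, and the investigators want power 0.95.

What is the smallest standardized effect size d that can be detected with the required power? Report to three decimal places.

Need Φ(δ − 1.645) = 0.95, so δ = 1.645 + 1.645 = 3.290.
δ = d·√n ⇒ d = δ/√n = 3.290/√273 = 0.1991.

d ≈ 0.199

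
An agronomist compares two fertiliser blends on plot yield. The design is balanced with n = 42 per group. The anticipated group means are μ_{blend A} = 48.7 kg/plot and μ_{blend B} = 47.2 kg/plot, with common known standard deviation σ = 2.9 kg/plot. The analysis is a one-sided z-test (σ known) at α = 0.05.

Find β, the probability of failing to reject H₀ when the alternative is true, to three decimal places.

Standardized effect: d = |μ_{blend A} − μ_{blend B}| / σ = |48.7 − 47.2| / 2.9 = 0.5172
Noncentrality parameter: δ = d·√(n/2) = 0.5172 × √(42/2) = 2.3703
Critical value for a one-sided test at α = 0.05: z_α = 1.645.
Power = Φ(δ − 1.645) = Φ(0.725) = 0.7659.
Type II error: β = 1 − power = 1 − 0.7659 = 0.2341.

β ≈ 0.234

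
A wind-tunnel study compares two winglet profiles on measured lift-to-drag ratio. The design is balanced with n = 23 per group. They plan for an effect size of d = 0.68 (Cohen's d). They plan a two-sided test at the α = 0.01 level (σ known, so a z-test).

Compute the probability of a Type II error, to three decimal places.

β ≈ 0.606

Noncentrality parameter: δ = d·√(n/2) = 0.68 × √(23/2) = 2.3060
Critical value for a two-sided test at α = 0.01: z_{α/2} = 2.576.
Power = Φ(δ − 2.576) + Φ(−δ − 2.576) = Φ(-0.270) + Φ(-4.882) = 0.3936 + 0.0000 = 0.3936.
Type II error: β = 1 − power = 1 − 0.3936 = 0.6064.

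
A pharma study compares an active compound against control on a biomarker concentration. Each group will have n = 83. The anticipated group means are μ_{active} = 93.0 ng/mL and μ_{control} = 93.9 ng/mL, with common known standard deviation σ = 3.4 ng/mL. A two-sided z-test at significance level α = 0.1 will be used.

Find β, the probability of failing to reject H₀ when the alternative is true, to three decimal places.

β ≈ 0.476

Standardized effect: d = |μ_{active} − μ_{control}| / σ = |93.0 − 93.9| / 3.4 = 0.2647
Noncentrality parameter: δ = d·√(n/2) = 0.2647 × √(83/2) = 1.7052
Two-sided α = 0.1 → critical value z_{0.05} = 1.645.
Power = Φ(δ − 1.645) + Φ(−δ − 1.645) = Φ(0.060) + Φ(-3.350) = 0.5241 + 0.0004 = 0.5245.
Type II error: β = 1 − power = 1 − 0.5245 = 0.4755.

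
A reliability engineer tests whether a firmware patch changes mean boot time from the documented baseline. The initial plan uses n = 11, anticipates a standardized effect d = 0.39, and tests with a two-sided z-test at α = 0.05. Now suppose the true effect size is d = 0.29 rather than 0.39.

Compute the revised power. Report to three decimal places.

With d = 0.29: δ = d·√n = 0.29 × √11 = 0.9618. Critical value z_{0.025} = 1.960.
Revised power = Φ(δ − 1.960) + Φ(−δ − 1.960) = Φ(-0.998) + Φ(-2.922) = 0.1591 + 0.0017 = 0.1608.

Power ≈ 0.161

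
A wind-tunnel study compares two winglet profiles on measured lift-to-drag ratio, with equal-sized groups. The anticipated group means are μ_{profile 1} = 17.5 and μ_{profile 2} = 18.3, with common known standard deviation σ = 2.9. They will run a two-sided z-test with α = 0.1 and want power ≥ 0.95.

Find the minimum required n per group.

Standardized effect: d = |μ_{profile 1} − μ_{profile 2}| / σ = |17.5 − 18.3| / 2.9 = 0.2759
For power 0.95 need Φ(δ − z_{0.05}) = 0.95, so δ = z_{0.05} + z_{0.05} = 1.645 + 1.645 = 3.290.
(The Φ(−δ − z_{α/2}) term is vanishingly small for δ > 0 and is dropped in the standard sample-size formula.)
δ = d·√(n/2) ⇒ n = 2(δ/d)² = 2 × (3.290 / 0.2759)² = 284.42.
Rounding up, n = 285 per group.

n = 285 per group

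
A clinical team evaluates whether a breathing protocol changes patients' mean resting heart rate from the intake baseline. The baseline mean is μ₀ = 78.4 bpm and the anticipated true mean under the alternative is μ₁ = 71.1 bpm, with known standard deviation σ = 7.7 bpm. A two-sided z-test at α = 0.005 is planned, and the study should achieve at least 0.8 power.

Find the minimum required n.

n = 15

Standardized effect: d = |μ₁ − μ₀| / σ = |71.1 − 78.4| / 7.7 = 0.9481
For power 0.8 need Φ(δ − z_{0.0025}) = 0.8, so δ = z_{0.0025} + z_{0.20} = 2.807 + 0.842 = 3.649.
(Ignoring the negligible lower-tail rejection probability gives the usual closed-form inversion.)
δ = d·√n ⇒ n = (δ/d)² = (3.649 / 0.9481)² = 14.81.
Round up to the next whole unit.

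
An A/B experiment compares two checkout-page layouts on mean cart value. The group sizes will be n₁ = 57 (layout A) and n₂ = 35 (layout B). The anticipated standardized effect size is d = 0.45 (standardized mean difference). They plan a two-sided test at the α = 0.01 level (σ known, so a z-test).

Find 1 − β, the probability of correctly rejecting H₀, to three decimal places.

Power ≈ 0.316

Noncentrality parameter: δ = d / √(1/n₁ + 1/n₂) = 0.45 / √(1/57 + 1/35) = 2.0955
Two-sided α = 0.01 → critical value z_{0.005} = 2.576.
Power = Φ(δ − 2.576) + Φ(−δ − 2.576) = Φ(-0.480) + Φ(-4.671) = 0.3155 + 0.0000 = 0.3155.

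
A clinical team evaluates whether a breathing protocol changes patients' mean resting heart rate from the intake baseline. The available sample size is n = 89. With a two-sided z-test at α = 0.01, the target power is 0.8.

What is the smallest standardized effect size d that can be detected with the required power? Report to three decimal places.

d ≈ 0.362

Need Φ(δ − 2.576) = 0.8, so δ = 2.576 + 0.842 = 3.417.
(The second rejection-region term Φ(−δ − z_{α/2}) is negligible and dropped.)
δ = d·√n ⇒ d = δ/√n = 3.417/√89 = 0.3622.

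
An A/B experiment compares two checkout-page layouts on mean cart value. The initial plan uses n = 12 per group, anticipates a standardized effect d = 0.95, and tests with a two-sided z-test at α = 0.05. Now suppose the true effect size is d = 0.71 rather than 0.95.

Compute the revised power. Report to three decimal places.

Power ≈ 0.413

With d = 0.71: δ = d·√(n/2) = 0.71 × √(12/2) = 1.7391. Critical value z_{0.025} = 1.960.
Revised power = Φ(δ − 1.960) + Φ(−δ − 1.960) = Φ(-0.221) + Φ(-3.699) = 0.4126 + 0.0001 = 0.4127.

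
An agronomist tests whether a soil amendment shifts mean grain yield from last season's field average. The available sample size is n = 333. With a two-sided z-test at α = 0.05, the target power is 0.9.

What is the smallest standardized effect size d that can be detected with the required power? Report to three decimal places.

d ≈ 0.178

Need Φ(δ − 1.960) = 0.9, so δ = 1.960 + 1.282 = 3.242.
(The second rejection-region term Φ(−δ − z_{α/2}) is negligible and dropped.)
δ = d·√n ⇒ d = δ/√n = 3.242/√333 = 0.1776.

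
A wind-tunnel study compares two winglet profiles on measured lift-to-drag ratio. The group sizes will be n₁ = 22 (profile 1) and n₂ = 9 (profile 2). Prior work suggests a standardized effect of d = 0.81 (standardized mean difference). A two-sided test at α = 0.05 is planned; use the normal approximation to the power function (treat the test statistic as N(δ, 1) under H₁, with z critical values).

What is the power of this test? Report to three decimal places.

Noncentrality parameter: δ = d / √(1/n₁ + 1/n₂) = 0.81 / √(1/22 + 1/9) = 2.0471
Critical value for a two-sided test at α = 0.05: z_{α/2} = 1.960.
Power = Φ(δ − 1.960) + Φ(−δ − 1.960) = Φ(0.087) + Φ(-4.007) = 0.5347 + 0.0000 = 0.5347.

Power ≈ 0.535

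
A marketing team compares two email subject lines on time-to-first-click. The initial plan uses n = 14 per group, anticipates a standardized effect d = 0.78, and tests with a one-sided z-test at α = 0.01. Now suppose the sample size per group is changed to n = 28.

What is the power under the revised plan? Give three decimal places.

Power ≈ 0.723

With n = 28 per group: δ = d·√(n/2) = 0.78 × √(28/2) = 2.9185. Critical value z_{0.01} = 2.326.
Revised power = P(Z > 2.326 − δ) = Φ(0.592) = 0.7231.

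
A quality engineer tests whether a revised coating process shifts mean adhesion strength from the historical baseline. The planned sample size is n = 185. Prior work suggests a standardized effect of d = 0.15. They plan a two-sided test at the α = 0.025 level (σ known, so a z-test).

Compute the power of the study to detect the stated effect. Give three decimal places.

Power ≈ 0.420

Noncentrality parameter: λ = d·√n = 0.15 × √185 = 2.0402
Two-sided α = 0.025 → critical value z_{0.0125} = 2.241.
Power = Φ(λ − 2.241) + Φ(−λ − 2.241) = Φ(-0.201) + Φ(-4.282) = 0.4203 + 0.0000 = 0.4203.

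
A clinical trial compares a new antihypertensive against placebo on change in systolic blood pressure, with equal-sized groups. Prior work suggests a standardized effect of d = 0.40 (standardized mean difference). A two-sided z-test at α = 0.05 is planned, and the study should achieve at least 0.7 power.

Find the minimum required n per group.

n = 78 per group

Set Φ(δ − 1.960) = 0.7; then δ − 1.960 = Φ⁻¹(0.7) = 0.524, giving δ = 2.484.
(Ignoring the negligible lower-tail rejection probability gives the usual closed-form inversion.)
δ = d·√(n/2) ⇒ n = 2(δ/d)² = 2 × (2.484 / 0.40)² = 77.15.
Round up to the next whole unit.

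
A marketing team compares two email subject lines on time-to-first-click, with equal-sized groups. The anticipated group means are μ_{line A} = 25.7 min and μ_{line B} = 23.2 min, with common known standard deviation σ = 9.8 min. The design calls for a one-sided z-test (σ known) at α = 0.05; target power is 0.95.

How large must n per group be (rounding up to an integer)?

n = 333 per group

Standardized effect: d = |μ_{line A} − μ_{line B}| / σ = |25.7 − 23.2| / 9.8 = 0.2551
For power 0.95 need Φ(δ − z_{0.05}) = 0.95, so δ = z_{0.05} + z_{0.05} = 1.645 + 1.645 = 3.290.
δ = d·√(n/2) ⇒ n = 2(δ/d)² = 2 × (3.290 / 0.2551)² = 332.60.
Rounding up, n = 333 per group.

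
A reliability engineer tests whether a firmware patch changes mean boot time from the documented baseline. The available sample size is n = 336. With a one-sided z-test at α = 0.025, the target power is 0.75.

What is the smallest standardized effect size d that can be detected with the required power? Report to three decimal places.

d ≈ 0.144

Required noncentrality: δ = z_{0.025} + z_{0.25} = 1.960 + 0.674 = 2.634.
δ = d·√n ⇒ d = δ/√n = 2.634/√336 = 0.1437.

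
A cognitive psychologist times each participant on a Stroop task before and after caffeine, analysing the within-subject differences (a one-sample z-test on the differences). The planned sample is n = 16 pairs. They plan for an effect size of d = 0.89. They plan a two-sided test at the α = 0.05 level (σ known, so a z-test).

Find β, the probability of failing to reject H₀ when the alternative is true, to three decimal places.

Noncentrality parameter: δ = d·√n = 0.89 × √16 = 3.5600
Two-sided α = 0.05 → critical value z_{0.025} = 1.960.
Power = Φ(δ − 1.960) + Φ(−δ − 1.960) = Φ(1.600) + Φ(-5.520) = 0.9452 + 0.0000 = 0.9452.
Type II error: β = 1 − power = 1 − 0.9452 = 0.0548.

β ≈ 0.055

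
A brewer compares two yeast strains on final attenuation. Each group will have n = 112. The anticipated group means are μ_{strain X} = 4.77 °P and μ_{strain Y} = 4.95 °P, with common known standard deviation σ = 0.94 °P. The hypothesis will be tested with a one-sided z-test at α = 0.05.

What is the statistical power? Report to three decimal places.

Power ≈ 0.416

Standardized effect: d = |μ_{strain X} − μ_{strain Y}| / σ = |4.77 − 4.95| / 0.94 = 0.1915
Noncentrality parameter: δ = d·√(n/2) = 0.1915 × √(112/2) = 1.4330
One-sided α = 0.05 → critical value z_{0.05} = 1.645.
Power = Φ(δ − 1.645) = Φ(-0.212) = 0.4161.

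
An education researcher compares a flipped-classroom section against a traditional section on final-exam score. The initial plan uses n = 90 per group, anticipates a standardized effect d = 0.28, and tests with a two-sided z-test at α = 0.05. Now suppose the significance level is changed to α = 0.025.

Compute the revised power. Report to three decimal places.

Power ≈ 0.358

δ = d·√(n/2) = 0.28 × √(90/2) = 1.8783 (unchanged). New critical value: z_{0.0125} = 2.241.
Revised power = Φ(δ − 2.241) + Φ(−δ − 2.241) = Φ(-0.363) + Φ(-4.120) = 0.3583 + 0.0000 = 0.3583.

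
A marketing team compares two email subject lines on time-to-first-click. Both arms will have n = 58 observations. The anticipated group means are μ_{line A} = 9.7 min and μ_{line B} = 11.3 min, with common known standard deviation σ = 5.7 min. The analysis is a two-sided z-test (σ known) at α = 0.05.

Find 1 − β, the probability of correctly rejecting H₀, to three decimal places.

Standardized effect: d = |μ_{line A} − μ_{line B}| / σ = |9.7 − 11.3| / 5.7 = 0.2807
Noncentrality parameter: δ = d·√(n/2) = 0.2807 × √(58/2) = 1.5116
Critical value for a two-sided test at α = 0.05: z_{α/2} = 1.960.
Power = Φ(δ − 1.960) + Φ(−δ − 1.960) = Φ(-0.448) + Φ(-3.472) = 0.3270 + 0.0003 = 0.3272.

Power ≈ 0.327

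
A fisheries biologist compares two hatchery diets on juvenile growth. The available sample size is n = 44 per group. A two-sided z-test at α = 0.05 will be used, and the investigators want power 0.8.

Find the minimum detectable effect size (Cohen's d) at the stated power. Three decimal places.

Need Φ(δ − 1.960) = 0.8, so δ = 1.960 + 0.842 = 2.802.
(Lower-tail contribution to power is negligible for δ > 0.)
δ = d·√(n/2) ⇒ d = δ/√(n/2) = 2.802/√(44/2) = 0.5973.

d ≈ 0.597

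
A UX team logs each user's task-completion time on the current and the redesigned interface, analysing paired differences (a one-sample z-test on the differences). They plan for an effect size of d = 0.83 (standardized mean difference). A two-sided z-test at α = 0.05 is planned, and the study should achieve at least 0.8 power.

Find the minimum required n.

n = 12

For power 0.8 need Φ(δ − z_{0.025}) = 0.8, so δ = z_{0.025} + z_{0.20} = 1.960 + 0.842 = 2.802.
(Ignoring the negligible lower-tail rejection probability gives the usual closed-form inversion.)
δ = d·√n ⇒ n = (δ/d)² = (2.802 / 0.83)² = 11.39.
Round up to the next whole unit.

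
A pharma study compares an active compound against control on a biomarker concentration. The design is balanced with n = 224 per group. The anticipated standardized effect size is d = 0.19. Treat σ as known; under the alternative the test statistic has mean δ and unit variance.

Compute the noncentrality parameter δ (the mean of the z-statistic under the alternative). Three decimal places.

The noncentrality parameter scales effect size by the design's sample-size factor: δ = d·√(n/2) = 0.19 × √(224/2) = 2.0108

δ ≈ 2.011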